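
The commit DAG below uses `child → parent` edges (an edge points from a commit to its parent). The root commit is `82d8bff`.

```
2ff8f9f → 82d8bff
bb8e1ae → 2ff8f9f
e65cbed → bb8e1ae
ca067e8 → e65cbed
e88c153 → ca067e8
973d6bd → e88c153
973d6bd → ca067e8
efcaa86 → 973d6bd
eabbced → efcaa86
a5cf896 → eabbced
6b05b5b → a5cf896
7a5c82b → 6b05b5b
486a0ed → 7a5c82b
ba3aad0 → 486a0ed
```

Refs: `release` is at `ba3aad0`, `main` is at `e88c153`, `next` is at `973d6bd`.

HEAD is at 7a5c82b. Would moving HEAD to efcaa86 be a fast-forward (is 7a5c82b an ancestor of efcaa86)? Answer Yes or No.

No

A fast-forward from 7a5c82b to efcaa86 is possible iff 7a5c82b is an ancestor of efcaa86.
Ancestors of efcaa86: {2ff8f9f, 82d8bff, 973d6bd, bb8e1ae, ca067e8, e65cbed, e88c153, efcaa86}.
7a5c82b is not among them, so fast-forward is not possible.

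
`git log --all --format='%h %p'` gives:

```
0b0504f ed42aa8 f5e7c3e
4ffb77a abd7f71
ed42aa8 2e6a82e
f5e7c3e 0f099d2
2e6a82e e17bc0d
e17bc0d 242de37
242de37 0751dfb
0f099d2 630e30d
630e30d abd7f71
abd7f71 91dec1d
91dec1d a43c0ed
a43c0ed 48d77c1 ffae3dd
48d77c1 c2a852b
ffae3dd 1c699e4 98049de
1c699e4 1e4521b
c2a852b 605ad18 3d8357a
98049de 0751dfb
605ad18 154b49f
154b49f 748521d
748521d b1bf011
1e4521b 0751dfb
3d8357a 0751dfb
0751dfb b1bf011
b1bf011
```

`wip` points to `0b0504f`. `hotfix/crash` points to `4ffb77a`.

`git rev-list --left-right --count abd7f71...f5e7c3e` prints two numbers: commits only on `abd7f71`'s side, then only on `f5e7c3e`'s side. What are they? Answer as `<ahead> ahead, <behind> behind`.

0 ahead, 3 behind

Reachable from abd7f71: {0751dfb, 154b49f, 1c699e4, 1e4521b, 3d8357a, 48d77c1, 605ad18, 748521d, 91dec1d, 98049de, a43c0ed, abd7f71, b1bf011, c2a852b, ffae3dd}.
Reachable from f5e7c3e: {0751dfb, 0f099d2, 154b49f, 1c699e4, 1e4521b, 3d8357a, 48d77c1, 605ad18, 630e30d, 748521d, 91dec1d, 98049de, a43c0ed, abd7f71, b1bf011, c2a852b, f5e7c3e, ffae3dd}.
Only in abd7f71's history (ahead): {} — 0.
Only in f5e7c3e's history (behind): {0f099d2, 630e30d, f5e7c3e} — 3.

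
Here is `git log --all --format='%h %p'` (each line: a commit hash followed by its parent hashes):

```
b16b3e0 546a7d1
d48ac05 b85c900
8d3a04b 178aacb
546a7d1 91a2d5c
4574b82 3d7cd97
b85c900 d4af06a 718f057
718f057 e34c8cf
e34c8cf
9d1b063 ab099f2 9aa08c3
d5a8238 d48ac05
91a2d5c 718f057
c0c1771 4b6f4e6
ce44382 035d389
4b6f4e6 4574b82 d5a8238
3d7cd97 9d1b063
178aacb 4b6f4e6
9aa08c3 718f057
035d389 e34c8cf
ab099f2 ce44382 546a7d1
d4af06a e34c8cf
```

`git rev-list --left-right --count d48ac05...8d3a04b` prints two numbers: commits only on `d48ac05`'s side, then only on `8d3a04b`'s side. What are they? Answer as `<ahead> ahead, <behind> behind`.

Reachable from d48ac05: {718f057, b85c900, d48ac05, d4af06a, e34c8cf}.
Reachable from 8d3a04b: {035d389, 178aacb, 3d7cd97, 4574b82, 4b6f4e6, 546a7d1, 718f057, 8d3a04b, 91a2d5c, 9aa08c3, 9d1b063, ab099f2, b85c900, ce44382, d48ac05, d4af06a, d5a8238, e34c8cf}.
Only in d48ac05's history (ahead): {} — 0.
Only in 8d3a04b's history (behind): {035d389, 178aacb, 3d7cd97, 4574b82, 4b6f4e6, 546a7d1, 8d3a04b, 91a2d5c, 9aa08c3, 9d1b063, ab099f2, ce44382, d5a8238} — 13.

0 ahead, 13 behind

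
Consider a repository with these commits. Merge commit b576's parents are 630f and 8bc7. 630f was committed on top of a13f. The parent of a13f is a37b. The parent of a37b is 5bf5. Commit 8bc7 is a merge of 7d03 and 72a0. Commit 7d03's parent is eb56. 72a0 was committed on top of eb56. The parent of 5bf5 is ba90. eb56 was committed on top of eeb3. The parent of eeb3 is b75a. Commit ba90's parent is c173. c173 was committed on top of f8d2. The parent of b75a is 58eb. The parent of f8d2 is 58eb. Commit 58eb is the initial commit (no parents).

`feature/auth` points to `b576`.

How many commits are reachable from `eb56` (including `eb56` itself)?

4

Walking parent pointers from eb56: reachable set = {58eb, b75a, eb56, eeb3}.
That is 4 commits.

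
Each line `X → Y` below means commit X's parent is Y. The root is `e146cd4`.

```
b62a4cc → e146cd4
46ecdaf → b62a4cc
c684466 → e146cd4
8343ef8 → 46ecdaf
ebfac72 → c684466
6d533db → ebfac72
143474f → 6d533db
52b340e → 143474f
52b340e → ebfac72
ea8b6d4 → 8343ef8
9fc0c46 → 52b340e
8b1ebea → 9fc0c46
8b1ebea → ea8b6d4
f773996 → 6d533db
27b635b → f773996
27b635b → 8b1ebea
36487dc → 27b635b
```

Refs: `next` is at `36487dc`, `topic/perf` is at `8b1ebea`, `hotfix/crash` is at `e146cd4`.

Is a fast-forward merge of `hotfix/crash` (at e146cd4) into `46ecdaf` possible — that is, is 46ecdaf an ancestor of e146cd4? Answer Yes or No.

No

A fast-forward from 46ecdaf to e146cd4 is possible iff 46ecdaf is an ancestor of e146cd4.
Ancestors of e146cd4: {e146cd4}.
46ecdaf is not among them, so fast-forward is not possible.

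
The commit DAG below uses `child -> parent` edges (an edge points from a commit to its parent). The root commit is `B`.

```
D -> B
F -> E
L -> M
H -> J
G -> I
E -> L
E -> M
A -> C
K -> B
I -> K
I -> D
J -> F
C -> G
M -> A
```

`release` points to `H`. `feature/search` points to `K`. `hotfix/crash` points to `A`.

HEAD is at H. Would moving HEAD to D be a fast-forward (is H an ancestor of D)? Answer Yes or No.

No

A fast-forward from H to D is possible iff H is an ancestor of D.
Ancestors of D: {B, D}.
H is not among them, so fast-forward is not possible.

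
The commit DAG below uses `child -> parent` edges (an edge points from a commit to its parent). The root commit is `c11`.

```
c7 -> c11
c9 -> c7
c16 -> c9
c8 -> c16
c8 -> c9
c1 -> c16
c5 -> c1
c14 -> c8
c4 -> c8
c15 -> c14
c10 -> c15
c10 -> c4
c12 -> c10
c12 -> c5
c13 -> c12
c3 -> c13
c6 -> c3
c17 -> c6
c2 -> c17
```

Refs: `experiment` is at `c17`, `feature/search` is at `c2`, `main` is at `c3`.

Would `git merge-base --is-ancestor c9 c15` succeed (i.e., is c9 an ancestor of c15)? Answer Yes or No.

Ancestors of c15 (commits reachable by following parents): {c11, c14, c15, c16, c7, c8, c9}.
c9 is in that set, so it is an ancestor of c15.

Yes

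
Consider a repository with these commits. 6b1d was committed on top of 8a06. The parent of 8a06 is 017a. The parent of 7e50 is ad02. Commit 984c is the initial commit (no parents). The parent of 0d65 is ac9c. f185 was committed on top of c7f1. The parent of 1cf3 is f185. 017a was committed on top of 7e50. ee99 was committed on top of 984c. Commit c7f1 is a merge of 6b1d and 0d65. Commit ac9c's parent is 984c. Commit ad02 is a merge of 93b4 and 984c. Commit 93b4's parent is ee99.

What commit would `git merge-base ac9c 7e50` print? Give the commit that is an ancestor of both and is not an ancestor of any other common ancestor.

Ancestors of ac9c: {984c, ac9c}.
Ancestors of 7e50: {7e50, 93b4, 984c, ad02, ee99}.
Common ancestors: {984c}.
The only common ancestor is 984c, so it is the merge base.

984c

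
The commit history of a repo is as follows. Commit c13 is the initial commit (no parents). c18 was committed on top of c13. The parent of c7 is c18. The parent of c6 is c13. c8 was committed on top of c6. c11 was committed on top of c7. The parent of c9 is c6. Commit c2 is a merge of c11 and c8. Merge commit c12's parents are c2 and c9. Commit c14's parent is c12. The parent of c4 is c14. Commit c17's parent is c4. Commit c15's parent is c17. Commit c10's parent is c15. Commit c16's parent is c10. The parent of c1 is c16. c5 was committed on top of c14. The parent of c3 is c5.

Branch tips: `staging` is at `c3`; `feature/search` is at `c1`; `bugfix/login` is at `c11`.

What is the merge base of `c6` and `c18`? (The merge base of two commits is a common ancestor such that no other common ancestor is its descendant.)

Ancestors of c6: {c13, c6}.
Ancestors of c18: {c13, c18}.
Common ancestors: {c13}.
The only common ancestor is c13, so it is the merge base.

c13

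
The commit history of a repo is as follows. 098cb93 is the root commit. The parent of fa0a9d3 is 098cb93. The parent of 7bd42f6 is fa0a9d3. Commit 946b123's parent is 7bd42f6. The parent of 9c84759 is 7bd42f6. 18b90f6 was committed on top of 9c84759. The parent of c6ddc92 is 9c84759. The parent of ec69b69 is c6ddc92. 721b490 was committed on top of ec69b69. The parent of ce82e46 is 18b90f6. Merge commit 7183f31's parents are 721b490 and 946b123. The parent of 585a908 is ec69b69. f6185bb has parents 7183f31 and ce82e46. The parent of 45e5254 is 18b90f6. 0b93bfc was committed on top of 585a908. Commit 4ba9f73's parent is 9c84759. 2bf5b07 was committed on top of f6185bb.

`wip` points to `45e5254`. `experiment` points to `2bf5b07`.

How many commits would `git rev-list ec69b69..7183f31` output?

Reachable from 7183f31: {098cb93, 7183f31, 721b490, 7bd42f6, 946b123, 9c84759, c6ddc92, ec69b69, fa0a9d3}.
Reachable from ec69b69: {098cb93, 7bd42f6, 9c84759, c6ddc92, ec69b69, fa0a9d3}.
In 7183f31's history but not ec69b69's: {7183f31, 721b490, 946b123} — 3 commits.

3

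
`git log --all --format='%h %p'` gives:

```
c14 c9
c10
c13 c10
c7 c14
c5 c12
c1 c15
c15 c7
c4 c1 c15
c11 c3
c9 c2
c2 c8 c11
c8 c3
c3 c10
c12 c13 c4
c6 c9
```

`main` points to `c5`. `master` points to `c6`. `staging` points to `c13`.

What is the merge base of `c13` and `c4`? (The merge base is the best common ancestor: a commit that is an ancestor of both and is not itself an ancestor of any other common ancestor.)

Ancestors of c13: {c10, c13}.
Ancestors of c4: {c1, c10, c11, c14, c15, c2, c3, c4, c7, c8, c9}.
Common ancestors: {c10}.
The only common ancestor is c10, so it is the merge base.

c10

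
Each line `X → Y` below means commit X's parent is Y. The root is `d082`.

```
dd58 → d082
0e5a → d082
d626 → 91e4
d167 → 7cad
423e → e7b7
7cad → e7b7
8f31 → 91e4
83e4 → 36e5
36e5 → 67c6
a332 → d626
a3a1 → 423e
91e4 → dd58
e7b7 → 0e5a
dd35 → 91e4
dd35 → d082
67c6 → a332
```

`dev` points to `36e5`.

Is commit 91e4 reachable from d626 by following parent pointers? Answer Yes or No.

Ancestors of d626 (commits reachable by following parents): {91e4, d082, d626, dd58}.
91e4 is in that set, so it is an ancestor of d626.

Yes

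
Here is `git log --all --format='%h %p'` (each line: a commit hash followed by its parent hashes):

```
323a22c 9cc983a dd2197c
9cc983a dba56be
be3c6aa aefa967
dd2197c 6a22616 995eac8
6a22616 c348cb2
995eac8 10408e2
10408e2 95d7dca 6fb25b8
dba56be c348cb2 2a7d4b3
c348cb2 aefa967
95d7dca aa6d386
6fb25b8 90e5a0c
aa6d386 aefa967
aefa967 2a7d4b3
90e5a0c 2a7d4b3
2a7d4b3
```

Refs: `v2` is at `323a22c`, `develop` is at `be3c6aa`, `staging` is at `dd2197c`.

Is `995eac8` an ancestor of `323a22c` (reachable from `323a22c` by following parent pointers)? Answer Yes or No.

Ancestors of 323a22c (commits reachable by following parents): {10408e2, 2a7d4b3, 323a22c, 6a22616, 6fb25b8, 90e5a0c, 95d7dca, 995eac8, 9cc983a, aa6d386, aefa967, c348cb2, dba56be, dd2197c}.
995eac8 is in that set, so it is an ancestor of 323a22c.

Yes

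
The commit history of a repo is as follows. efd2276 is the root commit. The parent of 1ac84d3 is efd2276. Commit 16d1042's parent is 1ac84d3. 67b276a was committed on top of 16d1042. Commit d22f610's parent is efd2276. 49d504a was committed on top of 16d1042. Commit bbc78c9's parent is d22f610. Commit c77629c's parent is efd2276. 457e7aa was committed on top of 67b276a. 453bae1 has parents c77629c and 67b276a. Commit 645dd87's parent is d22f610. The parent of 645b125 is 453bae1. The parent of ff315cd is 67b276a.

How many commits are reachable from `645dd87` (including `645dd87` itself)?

3

Walking parent pointers from 645dd87: reachable set = {645dd87, d22f610, efd2276}.
That is 3 commits.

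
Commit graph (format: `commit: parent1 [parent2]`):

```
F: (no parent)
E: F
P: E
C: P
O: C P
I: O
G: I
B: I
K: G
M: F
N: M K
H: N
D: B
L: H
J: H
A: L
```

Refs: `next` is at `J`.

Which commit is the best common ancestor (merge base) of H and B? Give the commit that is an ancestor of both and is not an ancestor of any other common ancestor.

I

Ancestors of H: {C, E, F, G, H, I, K, M, N, O, P}.
Ancestors of B: {B, C, E, F, I, O, P}.
Common ancestors: {C, E, F, I, O, P}.
Among these, I is not an ancestor of any other common ancestor — it is the merge base.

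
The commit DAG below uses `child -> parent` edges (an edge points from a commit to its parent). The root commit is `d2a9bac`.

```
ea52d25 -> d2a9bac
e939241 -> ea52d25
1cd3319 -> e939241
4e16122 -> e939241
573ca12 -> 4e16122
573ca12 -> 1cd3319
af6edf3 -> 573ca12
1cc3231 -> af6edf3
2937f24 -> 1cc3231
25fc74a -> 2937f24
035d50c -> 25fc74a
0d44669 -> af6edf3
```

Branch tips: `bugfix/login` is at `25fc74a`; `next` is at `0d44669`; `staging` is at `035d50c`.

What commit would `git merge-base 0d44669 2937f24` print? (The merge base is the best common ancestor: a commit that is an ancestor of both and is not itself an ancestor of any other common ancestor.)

af6edf3

Ancestors of 0d44669: {0d44669, 1cd3319, 4e16122, 573ca12, af6edf3, d2a9bac, e939241, ea52d25}.
Ancestors of 2937f24: {1cc3231, 1cd3319, 2937f24, 4e16122, 573ca12, af6edf3, d2a9bac, e939241, ea52d25}.
Common ancestors: {1cd3319, 4e16122, 573ca12, af6edf3, d2a9bac, e939241, ea52d25}.
Among these, af6edf3 is not an ancestor of any other common ancestor — it is the merge base.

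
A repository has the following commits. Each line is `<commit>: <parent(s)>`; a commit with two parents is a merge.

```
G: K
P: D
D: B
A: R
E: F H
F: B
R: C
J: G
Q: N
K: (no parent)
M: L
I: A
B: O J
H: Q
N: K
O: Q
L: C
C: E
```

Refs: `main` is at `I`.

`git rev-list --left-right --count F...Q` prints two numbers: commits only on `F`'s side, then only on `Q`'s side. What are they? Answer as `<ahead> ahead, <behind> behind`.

5 ahead, 0 behind

Reachable from F: {B, F, G, J, K, N, O, Q}.
Reachable from Q: {K, N, Q}.
Only in F's history (ahead): {B, F, G, J, O} — 5.
Only in Q's history (behind): {} — 0.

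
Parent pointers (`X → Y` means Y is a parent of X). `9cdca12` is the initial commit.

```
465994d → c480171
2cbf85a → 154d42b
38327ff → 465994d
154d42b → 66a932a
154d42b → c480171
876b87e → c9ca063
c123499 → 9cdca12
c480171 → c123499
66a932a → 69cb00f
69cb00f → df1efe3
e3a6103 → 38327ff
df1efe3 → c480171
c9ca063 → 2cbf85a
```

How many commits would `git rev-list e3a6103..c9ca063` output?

6

Reachable from c9ca063: {154d42b, 2cbf85a, 66a932a, 69cb00f, 9cdca12, c123499, c480171, c9ca063, df1efe3}.
Reachable from e3a6103: {38327ff, 465994d, 9cdca12, c123499, c480171, e3a6103}.
In c9ca063's history but not e3a6103's: {154d42b, 2cbf85a, 66a932a, 69cb00f, c9ca063, df1efe3} — 6 commits.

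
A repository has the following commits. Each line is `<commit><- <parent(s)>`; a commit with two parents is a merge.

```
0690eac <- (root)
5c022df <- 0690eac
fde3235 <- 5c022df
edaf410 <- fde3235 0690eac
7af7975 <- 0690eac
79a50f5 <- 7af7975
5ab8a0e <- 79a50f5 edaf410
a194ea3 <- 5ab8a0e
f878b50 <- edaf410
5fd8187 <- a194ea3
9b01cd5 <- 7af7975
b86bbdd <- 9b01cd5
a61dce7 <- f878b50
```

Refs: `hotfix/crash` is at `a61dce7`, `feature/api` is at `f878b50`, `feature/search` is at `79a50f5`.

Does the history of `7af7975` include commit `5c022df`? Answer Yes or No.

No

Ancestors of 7af7975: {0690eac, 7af7975}.
5c022df is not in that set, so it is not an ancestor of 7af7975.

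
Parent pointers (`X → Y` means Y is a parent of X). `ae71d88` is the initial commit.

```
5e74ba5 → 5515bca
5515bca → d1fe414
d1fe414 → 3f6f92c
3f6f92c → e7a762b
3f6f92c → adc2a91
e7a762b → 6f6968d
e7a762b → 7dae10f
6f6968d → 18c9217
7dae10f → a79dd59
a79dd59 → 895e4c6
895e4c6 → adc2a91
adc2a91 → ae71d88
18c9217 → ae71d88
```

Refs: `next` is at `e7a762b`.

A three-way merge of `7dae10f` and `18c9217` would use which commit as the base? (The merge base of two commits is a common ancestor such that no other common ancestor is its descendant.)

Ancestors of 7dae10f: {7dae10f, 895e4c6, a79dd59, adc2a91, ae71d88}.
Ancestors of 18c9217: {18c9217, ae71d88}.
Common ancestors: {ae71d88}.
The only common ancestor is ae71d88, so it is the merge base.

ae71d88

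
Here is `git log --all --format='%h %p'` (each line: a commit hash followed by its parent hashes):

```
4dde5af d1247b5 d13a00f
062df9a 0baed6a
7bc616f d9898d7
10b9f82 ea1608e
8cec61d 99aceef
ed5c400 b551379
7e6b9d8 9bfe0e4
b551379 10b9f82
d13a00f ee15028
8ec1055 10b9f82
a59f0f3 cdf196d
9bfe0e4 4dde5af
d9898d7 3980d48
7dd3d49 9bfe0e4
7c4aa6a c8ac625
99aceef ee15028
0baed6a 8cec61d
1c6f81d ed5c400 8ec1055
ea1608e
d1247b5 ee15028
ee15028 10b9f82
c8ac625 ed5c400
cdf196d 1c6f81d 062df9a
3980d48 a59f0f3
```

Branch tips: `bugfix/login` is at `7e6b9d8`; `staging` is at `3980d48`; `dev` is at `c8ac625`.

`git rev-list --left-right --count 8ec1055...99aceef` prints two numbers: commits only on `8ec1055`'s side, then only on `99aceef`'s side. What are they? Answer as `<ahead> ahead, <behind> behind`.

Reachable from 8ec1055: {10b9f82, 8ec1055, ea1608e}.
Reachable from 99aceef: {10b9f82, 99aceef, ea1608e, ee15028}.
Only in 8ec1055's history (ahead): {8ec1055} — 1.
Only in 99aceef's history (behind): {99aceef, ee15028} — 2.

1 ahead, 2 behind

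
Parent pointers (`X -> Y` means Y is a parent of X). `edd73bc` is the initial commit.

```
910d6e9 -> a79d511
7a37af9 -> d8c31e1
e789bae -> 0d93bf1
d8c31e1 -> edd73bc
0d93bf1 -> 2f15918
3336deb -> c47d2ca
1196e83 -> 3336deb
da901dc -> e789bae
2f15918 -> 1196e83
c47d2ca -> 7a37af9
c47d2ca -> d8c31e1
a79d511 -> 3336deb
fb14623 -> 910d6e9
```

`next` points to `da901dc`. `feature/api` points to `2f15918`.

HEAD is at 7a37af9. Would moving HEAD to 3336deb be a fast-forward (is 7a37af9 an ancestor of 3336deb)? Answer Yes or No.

Yes

A fast-forward from 7a37af9 to 3336deb is possible iff 7a37af9 is an ancestor of 3336deb.
Ancestors of 3336deb: {3336deb, 7a37af9, c47d2ca, d8c31e1, edd73bc}.
7a37af9 is among them, so fast-forward is possible.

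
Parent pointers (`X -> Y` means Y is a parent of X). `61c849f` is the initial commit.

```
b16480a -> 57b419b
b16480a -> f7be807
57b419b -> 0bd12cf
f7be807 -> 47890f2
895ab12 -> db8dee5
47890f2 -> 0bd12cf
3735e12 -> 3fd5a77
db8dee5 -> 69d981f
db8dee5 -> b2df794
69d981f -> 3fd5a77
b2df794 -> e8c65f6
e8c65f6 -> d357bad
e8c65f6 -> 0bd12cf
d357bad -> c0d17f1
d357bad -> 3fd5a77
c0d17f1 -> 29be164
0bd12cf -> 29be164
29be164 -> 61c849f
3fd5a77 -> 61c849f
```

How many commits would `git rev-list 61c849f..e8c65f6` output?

6

Reachable from e8c65f6: {0bd12cf, 29be164, 3fd5a77, 61c849f, c0d17f1, d357bad, e8c65f6}.
Reachable from 61c849f: {61c849f}.
In e8c65f6's history but not 61c849f's: {0bd12cf, 29be164, 3fd5a77, c0d17f1, d357bad, e8c65f6} — 6 commits.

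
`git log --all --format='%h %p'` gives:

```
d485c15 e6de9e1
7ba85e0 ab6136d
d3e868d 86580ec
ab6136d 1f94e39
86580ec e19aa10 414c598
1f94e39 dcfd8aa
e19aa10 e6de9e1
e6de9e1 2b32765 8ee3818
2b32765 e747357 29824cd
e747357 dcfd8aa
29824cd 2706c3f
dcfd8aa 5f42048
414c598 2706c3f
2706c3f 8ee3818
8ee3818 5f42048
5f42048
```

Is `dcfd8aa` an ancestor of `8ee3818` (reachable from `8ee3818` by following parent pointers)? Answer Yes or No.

Ancestors of 8ee3818: {5f42048, 8ee3818}.
dcfd8aa is not in that set, so it is not an ancestor of 8ee3818.

No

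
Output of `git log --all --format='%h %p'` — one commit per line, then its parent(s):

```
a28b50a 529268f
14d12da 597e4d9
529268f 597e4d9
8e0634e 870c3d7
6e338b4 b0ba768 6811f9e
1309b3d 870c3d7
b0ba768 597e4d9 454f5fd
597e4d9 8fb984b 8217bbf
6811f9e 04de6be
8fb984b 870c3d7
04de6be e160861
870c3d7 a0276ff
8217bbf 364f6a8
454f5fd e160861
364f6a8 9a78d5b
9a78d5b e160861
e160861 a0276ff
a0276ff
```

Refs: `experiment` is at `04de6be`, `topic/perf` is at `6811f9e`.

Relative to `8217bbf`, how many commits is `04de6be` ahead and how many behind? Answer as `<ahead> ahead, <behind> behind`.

Reachable from 04de6be: {04de6be, a0276ff, e160861}.
Reachable from 8217bbf: {364f6a8, 8217bbf, 9a78d5b, a0276ff, e160861}.
Only in 04de6be's history (ahead): {04de6be} — 1.
Only in 8217bbf's history (behind): {364f6a8, 8217bbf, 9a78d5b} — 3.

1 ahead, 3 behind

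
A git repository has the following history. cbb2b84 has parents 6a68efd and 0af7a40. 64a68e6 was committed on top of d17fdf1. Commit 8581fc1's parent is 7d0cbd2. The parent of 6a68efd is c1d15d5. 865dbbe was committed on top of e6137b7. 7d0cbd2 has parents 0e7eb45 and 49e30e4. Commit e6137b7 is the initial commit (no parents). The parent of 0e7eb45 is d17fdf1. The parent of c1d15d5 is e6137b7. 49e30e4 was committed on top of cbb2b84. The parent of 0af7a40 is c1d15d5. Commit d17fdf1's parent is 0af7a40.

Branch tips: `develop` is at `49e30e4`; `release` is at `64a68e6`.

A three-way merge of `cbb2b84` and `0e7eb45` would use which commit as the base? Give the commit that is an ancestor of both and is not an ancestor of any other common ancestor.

0af7a40

Ancestors of cbb2b84: {0af7a40, 6a68efd, c1d15d5, cbb2b84, e6137b7}.
Ancestors of 0e7eb45: {0af7a40, 0e7eb45, c1d15d5, d17fdf1, e6137b7}.
Common ancestors: {0af7a40, c1d15d5, e6137b7}.
Among these, 0af7a40 is not an ancestor of any other common ancestor — it is the merge base.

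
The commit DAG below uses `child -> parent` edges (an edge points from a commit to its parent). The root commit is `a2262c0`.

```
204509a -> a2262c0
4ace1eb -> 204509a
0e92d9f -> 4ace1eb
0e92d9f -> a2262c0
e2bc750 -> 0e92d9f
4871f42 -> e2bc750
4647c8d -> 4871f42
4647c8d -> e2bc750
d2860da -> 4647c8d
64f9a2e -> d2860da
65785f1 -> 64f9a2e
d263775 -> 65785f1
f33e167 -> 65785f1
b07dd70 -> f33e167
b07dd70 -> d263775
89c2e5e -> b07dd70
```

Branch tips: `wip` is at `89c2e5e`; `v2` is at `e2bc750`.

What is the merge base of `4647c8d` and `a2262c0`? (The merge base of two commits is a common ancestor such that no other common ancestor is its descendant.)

Ancestors of 4647c8d: {0e92d9f, 204509a, 4647c8d, 4871f42, 4ace1eb, a2262c0, e2bc750}.
Ancestors of a2262c0: {a2262c0}.
Common ancestors: {a2262c0}.
The only common ancestor is a2262c0, so it is the merge base.

a2262c0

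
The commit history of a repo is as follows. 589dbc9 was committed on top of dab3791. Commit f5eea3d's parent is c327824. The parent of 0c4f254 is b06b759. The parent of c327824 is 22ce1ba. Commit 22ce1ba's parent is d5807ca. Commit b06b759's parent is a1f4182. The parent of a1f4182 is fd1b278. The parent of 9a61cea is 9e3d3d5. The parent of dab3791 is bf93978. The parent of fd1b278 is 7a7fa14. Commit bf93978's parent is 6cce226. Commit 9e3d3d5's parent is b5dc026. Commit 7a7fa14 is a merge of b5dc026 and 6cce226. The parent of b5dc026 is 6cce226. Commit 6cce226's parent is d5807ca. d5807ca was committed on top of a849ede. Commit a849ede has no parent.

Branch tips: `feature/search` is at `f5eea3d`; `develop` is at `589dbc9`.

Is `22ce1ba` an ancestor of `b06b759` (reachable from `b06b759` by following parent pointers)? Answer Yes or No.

No

Ancestors of b06b759: {6cce226, 7a7fa14, a1f4182, a849ede, b06b759, b5dc026, d5807ca, fd1b278}.
22ce1ba is not in that set, so it is not an ancestor of b06b759.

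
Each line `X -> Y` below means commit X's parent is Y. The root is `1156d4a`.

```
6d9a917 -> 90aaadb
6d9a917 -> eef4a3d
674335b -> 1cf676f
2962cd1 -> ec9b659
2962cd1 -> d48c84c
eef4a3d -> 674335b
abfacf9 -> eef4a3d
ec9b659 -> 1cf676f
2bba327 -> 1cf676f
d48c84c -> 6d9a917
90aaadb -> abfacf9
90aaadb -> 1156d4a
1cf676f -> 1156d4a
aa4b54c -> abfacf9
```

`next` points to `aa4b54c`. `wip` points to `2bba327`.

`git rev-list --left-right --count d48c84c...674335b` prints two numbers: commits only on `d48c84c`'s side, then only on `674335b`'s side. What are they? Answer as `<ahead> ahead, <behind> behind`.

Reachable from d48c84c: {1156d4a, 1cf676f, 674335b, 6d9a917, 90aaadb, abfacf9, d48c84c, eef4a3d}.
Reachable from 674335b: {1156d4a, 1cf676f, 674335b}.
Only in d48c84c's history (ahead): {6d9a917, 90aaadb, abfacf9, d48c84c, eef4a3d} — 5.
Only in 674335b's history (behind): {} — 0.

5 ahead, 0 behind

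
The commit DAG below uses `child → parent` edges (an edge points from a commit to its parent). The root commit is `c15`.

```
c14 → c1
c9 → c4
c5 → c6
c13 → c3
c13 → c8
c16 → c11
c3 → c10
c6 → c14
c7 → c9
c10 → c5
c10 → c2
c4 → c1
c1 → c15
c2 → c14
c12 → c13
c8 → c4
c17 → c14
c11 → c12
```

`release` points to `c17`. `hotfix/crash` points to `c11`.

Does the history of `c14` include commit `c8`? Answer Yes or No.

No

Ancestors of c14: {c1, c14, c15}.
c8 is not in that set, so it is not an ancestor of c14.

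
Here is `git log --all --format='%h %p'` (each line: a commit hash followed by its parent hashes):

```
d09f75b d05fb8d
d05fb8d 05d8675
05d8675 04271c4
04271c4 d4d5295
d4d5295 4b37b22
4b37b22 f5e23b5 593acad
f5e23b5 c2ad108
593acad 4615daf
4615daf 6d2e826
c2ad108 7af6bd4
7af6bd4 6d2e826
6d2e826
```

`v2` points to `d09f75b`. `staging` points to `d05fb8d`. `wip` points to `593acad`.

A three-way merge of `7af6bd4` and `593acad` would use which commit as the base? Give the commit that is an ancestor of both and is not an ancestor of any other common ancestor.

Ancestors of 7af6bd4: {6d2e826, 7af6bd4}.
Ancestors of 593acad: {4615daf, 593acad, 6d2e826}.
Common ancestors: {6d2e826}.
The only common ancestor is 6d2e826, so it is the merge base.

6d2e826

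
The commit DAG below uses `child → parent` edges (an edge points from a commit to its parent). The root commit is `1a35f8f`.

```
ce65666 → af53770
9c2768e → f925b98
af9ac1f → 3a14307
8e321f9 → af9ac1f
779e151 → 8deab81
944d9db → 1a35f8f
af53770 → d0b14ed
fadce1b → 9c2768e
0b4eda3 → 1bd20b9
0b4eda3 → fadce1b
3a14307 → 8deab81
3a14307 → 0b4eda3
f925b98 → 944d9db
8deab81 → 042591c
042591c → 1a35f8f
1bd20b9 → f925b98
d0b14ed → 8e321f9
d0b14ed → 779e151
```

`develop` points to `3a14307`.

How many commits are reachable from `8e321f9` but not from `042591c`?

10

Reachable from 8e321f9: {042591c, 0b4eda3, 1a35f8f, 1bd20b9, 3a14307, 8deab81, 8e321f9, 944d9db, 9c2768e, af9ac1f, f925b98, fadce1b}.
Reachable from 042591c: {042591c, 1a35f8f}.
In 8e321f9's history but not 042591c's: {0b4eda3, 1bd20b9, 3a14307, 8deab81, 8e321f9, 944d9db, 9c2768e, af9ac1f, f925b98, fadce1b} — 10 commits.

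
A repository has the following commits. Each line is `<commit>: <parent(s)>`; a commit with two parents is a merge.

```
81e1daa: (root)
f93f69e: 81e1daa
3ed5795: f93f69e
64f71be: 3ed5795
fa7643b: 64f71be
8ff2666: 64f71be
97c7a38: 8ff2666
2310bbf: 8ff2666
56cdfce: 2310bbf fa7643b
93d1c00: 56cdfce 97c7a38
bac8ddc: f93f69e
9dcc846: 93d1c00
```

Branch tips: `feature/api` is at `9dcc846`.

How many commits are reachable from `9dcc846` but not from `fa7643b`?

Reachable from 9dcc846: {2310bbf, 3ed5795, 56cdfce, 64f71be, 81e1daa, 8ff2666, 93d1c00, 97c7a38, 9dcc846, f93f69e, fa7643b}.
Reachable from fa7643b: {3ed5795, 64f71be, 81e1daa, f93f69e, fa7643b}.
In 9dcc846's history but not fa7643b's: {2310bbf, 56cdfce, 8ff2666, 93d1c00, 97c7a38, 9dcc846} — 6 commits.

6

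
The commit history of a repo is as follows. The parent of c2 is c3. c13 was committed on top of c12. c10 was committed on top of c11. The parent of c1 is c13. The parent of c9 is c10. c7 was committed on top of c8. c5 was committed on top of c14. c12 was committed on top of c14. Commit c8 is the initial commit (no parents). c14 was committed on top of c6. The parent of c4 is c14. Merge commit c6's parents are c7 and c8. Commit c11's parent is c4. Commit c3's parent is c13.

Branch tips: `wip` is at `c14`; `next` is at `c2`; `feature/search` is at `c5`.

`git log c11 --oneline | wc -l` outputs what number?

6

Walking parent pointers from c11: reachable set = {c11, c14, c4, c6, c7, c8}.
That is 6 commits.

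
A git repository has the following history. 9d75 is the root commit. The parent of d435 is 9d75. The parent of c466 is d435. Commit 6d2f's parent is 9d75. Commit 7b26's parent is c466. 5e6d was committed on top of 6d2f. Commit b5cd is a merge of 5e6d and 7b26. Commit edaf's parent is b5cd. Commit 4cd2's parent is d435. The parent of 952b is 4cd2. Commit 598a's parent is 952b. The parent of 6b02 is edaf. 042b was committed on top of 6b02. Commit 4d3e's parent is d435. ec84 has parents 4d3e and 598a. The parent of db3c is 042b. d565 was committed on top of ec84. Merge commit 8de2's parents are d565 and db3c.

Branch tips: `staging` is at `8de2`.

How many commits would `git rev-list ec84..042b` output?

8

Reachable from 042b: {042b, 5e6d, 6b02, 6d2f, 7b26, 9d75, b5cd, c466, d435, edaf}.
Reachable from ec84: {4cd2, 4d3e, 598a, 952b, 9d75, d435, ec84}.
In 042b's history but not ec84's: {042b, 5e6d, 6b02, 6d2f, 7b26, b5cd, c466, edaf} — 8 commits.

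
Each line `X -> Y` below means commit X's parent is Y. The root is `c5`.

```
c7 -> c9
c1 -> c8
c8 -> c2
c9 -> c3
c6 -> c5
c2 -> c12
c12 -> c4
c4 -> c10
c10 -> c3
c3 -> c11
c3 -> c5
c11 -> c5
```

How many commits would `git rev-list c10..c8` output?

4

Reachable from c8: {c10, c11, c12, c2, c3, c4, c5, c8}.
Reachable from c10: {c10, c11, c3, c5}.
In c8's history but not c10's: {c12, c2, c4, c8} — 4 commits.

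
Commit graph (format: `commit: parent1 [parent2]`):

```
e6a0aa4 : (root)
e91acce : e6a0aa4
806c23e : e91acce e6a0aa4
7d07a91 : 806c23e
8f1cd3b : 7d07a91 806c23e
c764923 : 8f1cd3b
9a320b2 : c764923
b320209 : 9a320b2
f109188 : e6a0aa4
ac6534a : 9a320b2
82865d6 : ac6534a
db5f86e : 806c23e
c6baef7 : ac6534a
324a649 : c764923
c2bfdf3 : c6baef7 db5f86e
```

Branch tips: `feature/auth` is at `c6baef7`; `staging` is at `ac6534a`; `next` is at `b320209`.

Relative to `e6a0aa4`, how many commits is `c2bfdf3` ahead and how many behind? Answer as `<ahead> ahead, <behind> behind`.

10 ahead, 0 behind

Reachable from c2bfdf3: {7d07a91, 806c23e, 8f1cd3b, 9a320b2, ac6534a, c2bfdf3, c6baef7, c764923, db5f86e, e6a0aa4, e91acce}.
Reachable from e6a0aa4: {e6a0aa4}.
Only in c2bfdf3's history (ahead): {7d07a91, 806c23e, 8f1cd3b, 9a320b2, ac6534a, c2bfdf3, c6baef7, c764923, db5f86e, e91acce} — 10.
Only in e6a0aa4's history (behind): {} — 0.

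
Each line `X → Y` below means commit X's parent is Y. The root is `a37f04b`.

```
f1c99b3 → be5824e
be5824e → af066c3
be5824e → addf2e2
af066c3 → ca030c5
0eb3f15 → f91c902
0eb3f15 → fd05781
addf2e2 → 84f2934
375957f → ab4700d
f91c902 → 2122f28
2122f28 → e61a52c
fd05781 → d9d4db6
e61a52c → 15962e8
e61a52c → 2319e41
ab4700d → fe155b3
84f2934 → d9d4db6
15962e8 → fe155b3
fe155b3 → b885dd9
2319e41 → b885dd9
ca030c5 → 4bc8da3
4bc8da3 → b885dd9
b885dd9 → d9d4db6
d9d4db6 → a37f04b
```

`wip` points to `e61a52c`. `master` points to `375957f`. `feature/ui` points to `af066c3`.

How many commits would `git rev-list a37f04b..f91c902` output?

Reachable from f91c902: {15962e8, 2122f28, 2319e41, a37f04b, b885dd9, d9d4db6, e61a52c, f91c902, fe155b3}.
Reachable from a37f04b: {a37f04b}.
In f91c902's history but not a37f04b's: {15962e8, 2122f28, 2319e41, b885dd9, d9d4db6, e61a52c, f91c902, fe155b3} — 8 commits.

8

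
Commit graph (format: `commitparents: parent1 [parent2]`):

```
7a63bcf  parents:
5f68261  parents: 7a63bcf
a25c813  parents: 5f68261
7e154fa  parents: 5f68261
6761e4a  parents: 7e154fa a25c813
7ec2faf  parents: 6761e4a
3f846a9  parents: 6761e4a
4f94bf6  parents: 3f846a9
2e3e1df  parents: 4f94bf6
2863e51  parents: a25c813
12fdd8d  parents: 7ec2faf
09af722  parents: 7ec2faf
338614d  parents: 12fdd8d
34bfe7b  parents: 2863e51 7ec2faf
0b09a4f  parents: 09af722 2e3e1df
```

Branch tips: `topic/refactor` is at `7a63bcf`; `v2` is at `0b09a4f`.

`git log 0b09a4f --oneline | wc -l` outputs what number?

11

Walking parent pointers from 0b09a4f: reachable set = {09af722, 0b09a4f, 2e3e1df, 3f846a9, 4f94bf6, 5f68261, 6761e4a, 7a63bcf, 7e154fa, 7ec2faf, a25c813}.
That is 11 commits.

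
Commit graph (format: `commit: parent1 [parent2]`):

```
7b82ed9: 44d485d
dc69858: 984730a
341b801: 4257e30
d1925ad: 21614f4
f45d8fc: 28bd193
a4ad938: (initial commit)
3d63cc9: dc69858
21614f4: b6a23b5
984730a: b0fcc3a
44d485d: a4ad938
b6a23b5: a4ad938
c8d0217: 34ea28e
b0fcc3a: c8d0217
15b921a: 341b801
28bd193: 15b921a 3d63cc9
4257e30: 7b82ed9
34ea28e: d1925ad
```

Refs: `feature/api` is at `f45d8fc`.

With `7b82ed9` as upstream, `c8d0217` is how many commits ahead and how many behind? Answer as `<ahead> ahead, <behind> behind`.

Reachable from c8d0217: {21614f4, 34ea28e, a4ad938, b6a23b5, c8d0217, d1925ad}.
Reachable from 7b82ed9: {44d485d, 7b82ed9, a4ad938}.
Only in c8d0217's history (ahead): {21614f4, 34ea28e, b6a23b5, c8d0217, d1925ad} — 5.
Only in 7b82ed9's history (behind): {44d485d, 7b82ed9} — 2.

5 ahead, 2 behind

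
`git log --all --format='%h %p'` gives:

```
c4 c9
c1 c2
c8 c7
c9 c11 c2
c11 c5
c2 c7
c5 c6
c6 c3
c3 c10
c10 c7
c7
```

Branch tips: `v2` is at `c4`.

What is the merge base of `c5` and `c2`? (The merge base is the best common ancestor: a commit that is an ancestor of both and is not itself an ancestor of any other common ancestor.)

c7

Ancestors of c5: {c10, c3, c5, c6, c7}.
Ancestors of c2: {c2, c7}.
Common ancestors: {c7}.
The only common ancestor is c7, so it is the merge base.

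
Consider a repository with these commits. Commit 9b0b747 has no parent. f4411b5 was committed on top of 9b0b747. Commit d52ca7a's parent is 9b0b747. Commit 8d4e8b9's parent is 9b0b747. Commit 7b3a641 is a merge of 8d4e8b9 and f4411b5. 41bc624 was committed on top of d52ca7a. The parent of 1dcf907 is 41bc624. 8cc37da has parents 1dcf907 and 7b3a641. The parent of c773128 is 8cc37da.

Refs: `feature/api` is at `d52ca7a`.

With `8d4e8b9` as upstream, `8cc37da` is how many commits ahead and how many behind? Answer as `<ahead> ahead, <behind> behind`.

6 ahead, 0 behind

Reachable from 8cc37da: {1dcf907, 41bc624, 7b3a641, 8cc37da, 8d4e8b9, 9b0b747, d52ca7a, f4411b5}.
Reachable from 8d4e8b9: {8d4e8b9, 9b0b747}.
Only in 8cc37da's history (ahead): {1dcf907, 41bc624, 7b3a641, 8cc37da, d52ca7a, f4411b5} — 6.
Only in 8d4e8b9's history (behind): {} — 0.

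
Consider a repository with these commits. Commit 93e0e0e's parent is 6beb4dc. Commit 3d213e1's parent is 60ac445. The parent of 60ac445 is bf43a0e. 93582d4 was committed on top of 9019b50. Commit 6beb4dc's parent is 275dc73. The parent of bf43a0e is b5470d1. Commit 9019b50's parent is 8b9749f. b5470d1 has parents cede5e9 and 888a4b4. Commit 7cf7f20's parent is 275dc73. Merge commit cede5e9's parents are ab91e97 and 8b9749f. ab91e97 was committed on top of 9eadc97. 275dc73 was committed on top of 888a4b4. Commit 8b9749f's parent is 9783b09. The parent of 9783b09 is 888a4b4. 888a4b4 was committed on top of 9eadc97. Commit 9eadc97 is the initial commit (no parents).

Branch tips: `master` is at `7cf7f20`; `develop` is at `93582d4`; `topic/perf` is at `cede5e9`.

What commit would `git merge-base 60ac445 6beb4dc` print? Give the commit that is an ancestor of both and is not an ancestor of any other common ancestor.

Ancestors of 60ac445: {60ac445, 888a4b4, 8b9749f, 9783b09, 9eadc97, ab91e97, b5470d1, bf43a0e, cede5e9}.
Ancestors of 6beb4dc: {275dc73, 6beb4dc, 888a4b4, 9eadc97}.
Common ancestors: {888a4b4, 9eadc97}.
Among these, 888a4b4 is not an ancestor of any other common ancestor — it is the merge base.

888a4b4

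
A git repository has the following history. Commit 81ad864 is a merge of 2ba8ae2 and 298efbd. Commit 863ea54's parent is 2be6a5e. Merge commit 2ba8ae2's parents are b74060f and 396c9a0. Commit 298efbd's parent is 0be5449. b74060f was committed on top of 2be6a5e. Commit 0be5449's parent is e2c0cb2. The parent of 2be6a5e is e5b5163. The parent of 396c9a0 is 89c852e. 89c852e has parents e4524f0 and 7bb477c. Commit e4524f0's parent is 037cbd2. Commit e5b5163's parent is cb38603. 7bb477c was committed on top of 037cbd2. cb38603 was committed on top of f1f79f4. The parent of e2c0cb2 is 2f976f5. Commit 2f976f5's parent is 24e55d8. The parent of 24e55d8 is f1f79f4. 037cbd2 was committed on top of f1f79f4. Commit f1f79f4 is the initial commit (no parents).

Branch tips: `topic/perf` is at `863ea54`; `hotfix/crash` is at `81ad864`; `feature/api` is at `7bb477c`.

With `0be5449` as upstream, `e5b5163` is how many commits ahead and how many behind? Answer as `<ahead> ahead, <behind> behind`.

2 ahead, 4 behind

Reachable from e5b5163: {cb38603, e5b5163, f1f79f4}.
Reachable from 0be5449: {0be5449, 24e55d8, 2f976f5, e2c0cb2, f1f79f4}.
Only in e5b5163's history (ahead): {cb38603, e5b5163} — 2.
Only in 0be5449's history (behind): {0be5449, 24e55d8, 2f976f5, e2c0cb2} — 4.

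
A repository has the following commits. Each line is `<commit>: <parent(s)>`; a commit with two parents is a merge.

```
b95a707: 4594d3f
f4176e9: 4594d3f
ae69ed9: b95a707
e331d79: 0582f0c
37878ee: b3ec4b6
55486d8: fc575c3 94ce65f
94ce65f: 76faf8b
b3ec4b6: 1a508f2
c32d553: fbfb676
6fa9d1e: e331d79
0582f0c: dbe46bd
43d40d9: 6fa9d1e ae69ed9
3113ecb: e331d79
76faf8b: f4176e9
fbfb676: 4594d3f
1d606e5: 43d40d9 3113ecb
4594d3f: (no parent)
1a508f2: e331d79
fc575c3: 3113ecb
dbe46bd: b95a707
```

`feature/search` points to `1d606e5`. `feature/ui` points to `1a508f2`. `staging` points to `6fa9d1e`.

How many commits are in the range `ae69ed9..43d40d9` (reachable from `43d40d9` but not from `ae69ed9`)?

5

Reachable from 43d40d9: {0582f0c, 43d40d9, 4594d3f, 6fa9d1e, ae69ed9, b95a707, dbe46bd, e331d79}.
Reachable from ae69ed9: {4594d3f, ae69ed9, b95a707}.
In 43d40d9's history but not ae69ed9's: {0582f0c, 43d40d9, 6fa9d1e, dbe46bd, e331d79} — 5 commits.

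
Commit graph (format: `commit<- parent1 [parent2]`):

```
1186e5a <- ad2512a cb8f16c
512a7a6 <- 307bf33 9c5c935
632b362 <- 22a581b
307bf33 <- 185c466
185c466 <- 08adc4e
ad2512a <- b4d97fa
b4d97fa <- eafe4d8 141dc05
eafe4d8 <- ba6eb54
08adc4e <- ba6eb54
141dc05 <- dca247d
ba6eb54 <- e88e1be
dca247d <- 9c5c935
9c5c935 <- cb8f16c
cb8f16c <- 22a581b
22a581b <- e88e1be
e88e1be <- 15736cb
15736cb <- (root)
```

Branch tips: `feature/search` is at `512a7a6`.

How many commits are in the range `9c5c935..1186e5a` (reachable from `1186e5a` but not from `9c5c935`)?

7

Reachable from 1186e5a: {1186e5a, 141dc05, 15736cb, 22a581b, 9c5c935, ad2512a, b4d97fa, ba6eb54, cb8f16c, dca247d, e88e1be, eafe4d8}.
Reachable from 9c5c935: {15736cb, 22a581b, 9c5c935, cb8f16c, e88e1be}.
In 1186e5a's history but not 9c5c935's: {1186e5a, 141dc05, ad2512a, b4d97fa, ba6eb54, dca247d, eafe4d8} — 7 commits.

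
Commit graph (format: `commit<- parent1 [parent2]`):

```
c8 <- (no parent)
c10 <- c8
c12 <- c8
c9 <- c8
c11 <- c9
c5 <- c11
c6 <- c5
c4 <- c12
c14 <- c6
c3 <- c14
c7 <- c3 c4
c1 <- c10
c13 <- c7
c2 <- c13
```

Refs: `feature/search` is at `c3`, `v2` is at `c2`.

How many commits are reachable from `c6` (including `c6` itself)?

5

Walking parent pointers from c6: reachable set = {c11, c5, c6, c8, c9}.
That is 5 commits.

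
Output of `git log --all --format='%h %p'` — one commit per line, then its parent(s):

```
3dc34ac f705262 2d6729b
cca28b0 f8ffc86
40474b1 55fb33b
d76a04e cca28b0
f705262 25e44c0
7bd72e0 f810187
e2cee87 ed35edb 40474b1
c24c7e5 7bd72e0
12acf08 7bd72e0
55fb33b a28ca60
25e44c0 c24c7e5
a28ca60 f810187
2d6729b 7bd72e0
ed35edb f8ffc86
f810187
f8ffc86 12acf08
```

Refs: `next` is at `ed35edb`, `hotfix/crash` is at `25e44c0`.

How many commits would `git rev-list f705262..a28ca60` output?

1

Reachable from a28ca60: {a28ca60, f810187}.
Reachable from f705262: {25e44c0, 7bd72e0, c24c7e5, f705262, f810187}.
In a28ca60's history but not f705262's: {a28ca60} — 1 commit.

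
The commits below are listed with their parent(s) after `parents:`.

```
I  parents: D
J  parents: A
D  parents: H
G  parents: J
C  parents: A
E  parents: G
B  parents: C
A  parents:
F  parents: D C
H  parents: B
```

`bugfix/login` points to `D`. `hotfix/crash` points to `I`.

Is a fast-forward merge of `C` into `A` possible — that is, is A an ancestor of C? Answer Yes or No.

A fast-forward from A to C is possible iff A is an ancestor of C.
Ancestors of C: {A, C}.
A is among them, so fast-forward is possible.

Yes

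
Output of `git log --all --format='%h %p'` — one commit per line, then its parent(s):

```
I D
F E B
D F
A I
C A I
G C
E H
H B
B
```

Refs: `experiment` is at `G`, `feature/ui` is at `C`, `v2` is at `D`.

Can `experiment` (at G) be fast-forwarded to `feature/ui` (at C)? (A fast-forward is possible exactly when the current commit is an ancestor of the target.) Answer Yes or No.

No

A fast-forward from G to C is possible iff G is an ancestor of C.
Ancestors of C: {A, B, C, D, E, F, H, I}.
G is not among them, so fast-forward is not possible.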